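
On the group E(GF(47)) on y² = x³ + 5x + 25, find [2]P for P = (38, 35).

(36, 7)

tangent at (38, 35): λ = (3·38² + 5)/(2·35) ≡ 13/23. 23⁻¹ ≡ 45 (mod 47) since 23·45 = 1035 ≡ 1, so λ ≡ 13·45 ≡ 21.
  x = λ² - 38 - 38 = 441 - 76 ≡ 36; y = λ·(38 - 36) - 35 ≡ 7. → (36, 7)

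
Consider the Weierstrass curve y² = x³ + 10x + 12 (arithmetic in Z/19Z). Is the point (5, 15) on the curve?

y² = 15² ≡ 16; x³ + 10x + 12 = 187 ≡ 16 (mod 19). 16 = 16.

yes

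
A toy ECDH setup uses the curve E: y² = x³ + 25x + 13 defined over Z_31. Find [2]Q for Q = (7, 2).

tangent at (7, 2): λ = (3·7² + 25)/(2·2) ≡ 17/4. 4⁻¹ ≡ 8 (mod 31) since 4·8 = 32 ≡ 1, so λ ≡ 17·8 ≡ 12.
  x = λ² - 7 - 7 = 144 - 14 ≡ 6; y = λ·(7 - 6) - 2 ≡ 10. → (6, 10)

(6, 10)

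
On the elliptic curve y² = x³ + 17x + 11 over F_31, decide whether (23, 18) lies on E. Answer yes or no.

y² = 18² ≡ 14; x³ + 17x + 11 = 12569 ≡ 14 (mod 31). 14 = 14.

yes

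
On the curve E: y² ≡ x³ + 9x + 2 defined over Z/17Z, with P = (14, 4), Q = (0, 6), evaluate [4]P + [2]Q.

(6, 0)

First 4P:
Double-and-add on 4 = (100)₂. Start with P = (14, 4) for the leading 1-bit.
double: tangent at (14, 4): λ = (3·14² + 9)/(2·4) ≡ 2/8. 8⁻¹ ≡ 15 (mod 17) since 8·15 = 120 ≡ 1, so λ ≡ 2·15 ≡ 13.
  x = λ² - 14 - 14 = 169 - 28 ≡ 5; y = λ·(14 - 5) - 4 ≡ 11. → (5, 11)
double: tangent at (5, 11): λ = (3·5² + 9)/(2·11) ≡ 16/5. 5⁻¹ ≡ 7 (mod 17), so λ ≡ 16·7 ≡ 10.
  x = λ² - 5 - 5 = 100 - 10 ≡ 5; y = λ·(5 - 5) - 11 ≡ 6. → (5, 6)
4P = (5, 6).
Next 2Q:
Repeated addition: build up to 2Q.
2Q: tangent at (0, 6): λ = (3·0² + 9)/(2·6) ≡ 9/12. 12⁻¹ ≡ 10 (mod 17), so λ ≡ 9·10 ≡ 5.
  x = λ² - 0 - 0 = 25 - 0 ≡ 8; y = λ·(0 - 8) - 6 ≡ 5. → (8, 5)
2Q = (8, 5).
Finally 4P + 2Q:
(5, 6) + (8, 5). λ = (5 - 6)/(8 - 5) ≡ 16/3 mod 17. 3⁻¹ ≡ 6 (mod 17) since 3·6 = 18 ≡ 1, so λ ≡ 11.
  x = λ² - 5 - 8 = 121 - 13 ≡ 6; y = λ·(5 - 6) - 6 ≡ 0. → (6, 0)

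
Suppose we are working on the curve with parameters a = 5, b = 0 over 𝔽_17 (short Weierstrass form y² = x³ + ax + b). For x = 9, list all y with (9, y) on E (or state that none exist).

x³ + 5x + 0 = 774 ≡ 9 (mod 17).
Square roots of 9 mod 17: 3 and 14 (since 3² = 9 ≡ 9).

3, 14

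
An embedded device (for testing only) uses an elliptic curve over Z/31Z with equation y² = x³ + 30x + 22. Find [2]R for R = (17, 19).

(11, 28)

tangent at (17, 19): λ = (3·17² + 30)/(2·19) ≡ 29/7. 7⁻¹ ≡ 9 (mod 31), so λ ≡ 29·9 ≡ 13.
  x = λ² - 17 - 17 = 169 - 34 ≡ 11; y = λ·(17 - 11) - 19 ≡ 28. → (11, 28)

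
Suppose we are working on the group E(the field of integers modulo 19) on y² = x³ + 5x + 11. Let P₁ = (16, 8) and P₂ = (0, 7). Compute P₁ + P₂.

(16, 8) + (0, 7). λ = (7 - 8)/(0 - 16) ≡ 18/3 mod 19. 3⁻¹ ≡ 13 (mod 19), so λ ≡ 6.
  x = λ² - 16 - 0 = 36 - 16 ≡ 1; y = λ·(16 - 1) - 8 ≡ 6. → (1, 6)

(1, 6)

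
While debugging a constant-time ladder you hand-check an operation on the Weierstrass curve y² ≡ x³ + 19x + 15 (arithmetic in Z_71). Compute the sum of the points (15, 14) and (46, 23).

(15, 14) + (46, 23). λ = (23 - 14)/(46 - 15) ≡ 9/31 mod 71. 31⁻¹ ≡ 55 (mod 71) since 31·55 = 1705 ≡ 1, so λ ≡ 69.
  x = λ² - 15 - 46 = 4761 - 61 ≡ 14; y = λ·(15 - 14) - 14 ≡ 55. → (14, 55)

(14, 55)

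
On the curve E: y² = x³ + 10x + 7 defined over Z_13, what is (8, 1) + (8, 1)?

tangent at (8, 1): λ = (3·8² + 10)/(2·1) ≡ 7/2. 2⁻¹ ≡ 7 (mod 13), so λ ≡ 7·7 ≡ 10.
  x = λ² - 8 - 8 = 100 - 16 ≡ 6; y = λ·(8 - 6) - 1 ≡ 6. → (6, 6)

(6, 6)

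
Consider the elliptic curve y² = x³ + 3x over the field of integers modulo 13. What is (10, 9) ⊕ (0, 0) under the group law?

(10, 9) + (0, 0). λ = (0 - 9)/(0 - 10) ≡ 4/3 mod 13. 3⁻¹ ≡ 9 (mod 13) since 3·9 = 27 ≡ 1, so λ ≡ 10.
  x = λ² - 10 - 0 = 100 - 10 ≡ 12; y = λ·(10 - 12) - 9 ≡ 10. → (12, 10)

(12, 10)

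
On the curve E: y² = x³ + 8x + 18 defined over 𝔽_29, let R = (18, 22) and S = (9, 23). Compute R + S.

(26, 24)

(18, 22) + (9, 23). λ = (23 - 22)/(9 - 18) ≡ 1/20 mod 29. 20⁻¹ ≡ 16 (mod 29), so λ ≡ 16.
  x = λ² - 18 - 9 = 256 - 27 ≡ 26; y = λ·(18 - 26) - 22 ≡ 24. → (26, 24)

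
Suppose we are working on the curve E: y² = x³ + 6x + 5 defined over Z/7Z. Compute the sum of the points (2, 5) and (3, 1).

(2, 5) + (3, 1). λ = (1 - 5)/(3 - 2) ≡ 3/1 mod 7. 1⁻¹ ≡ 1 (mod 7), so λ ≡ 3.
  x = λ² - 2 - 3 = 9 - 5 ≡ 4; y = λ·(2 - 4) - 5 ≡ 3. → (4, 3)

(4, 3)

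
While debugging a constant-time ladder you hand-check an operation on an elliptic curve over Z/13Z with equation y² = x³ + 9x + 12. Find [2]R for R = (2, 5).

tangent at (2, 5): λ = (3·2² + 9)/(2·5) ≡ 8/10. 10⁻¹ ≡ 4 (mod 13) since 10·4 = 40 ≡ 1, so λ ≡ 8·4 ≡ 6.
  x = λ² - 2 - 2 = 36 - 4 ≡ 6; y = λ·(2 - 6) - 5 ≡ 10. → (6, 10)

(6, 10)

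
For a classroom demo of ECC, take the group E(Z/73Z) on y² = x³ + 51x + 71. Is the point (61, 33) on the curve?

y² = 33² ≡ 67; x³ + 51x + 71 = 230163 ≡ 67 (mod 73). 67 = 67.

yes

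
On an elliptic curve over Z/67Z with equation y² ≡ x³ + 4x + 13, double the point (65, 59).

(5, 15)

tangent at (65, 59): λ = (3·65² + 4)/(2·59) ≡ 16/51. 51⁻¹ ≡ 46 (mod 67), so λ ≡ 16·46 ≡ 66.
  x = λ² - 65 - 65 = 4356 - 130 ≡ 5; y = λ·(65 - 5) - 59 ≡ 15. → (5, 15)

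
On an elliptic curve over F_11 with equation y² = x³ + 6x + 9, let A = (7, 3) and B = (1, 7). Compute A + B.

(7, 3) + (1, 7). λ = (7 - 3)/(1 - 7) ≡ 4/5 mod 11. 5⁻¹ ≡ 9 (mod 11) since 5·9 = 45 ≡ 1, so λ ≡ 3.
  x = λ² - 7 - 1 = 9 - 8 ≡ 1; y = λ·(7 - 1) - 3 ≡ 4. → (1, 4)

(1, 4)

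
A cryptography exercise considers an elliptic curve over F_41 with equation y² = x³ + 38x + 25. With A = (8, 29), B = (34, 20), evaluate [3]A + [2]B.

(4, 35)

First 3A:
Repeated addition: build up to 3A.
2A: tangent at (8, 29): λ = (3·8² + 38)/(2·29) ≡ 25/17. 17⁻¹ ≡ 29 (mod 41), so λ ≡ 25·29 ≡ 28.
  x = λ² - 8 - 8 = 784 - 16 ≡ 30; y = λ·(8 - 30) - 29 ≡ 11. → (30, 11)
3A: (30, 11) + (8, 29). λ = (29 - 11)/(8 - 30) ≡ 18/19 mod 41. 19⁻¹ ≡ 13 (mod 41) since 19·13 = 247 ≡ 1, so λ ≡ 29.
  x = λ² - 30 - 8 = 841 - 38 ≡ 24; y = λ·(30 - 24) - 11 ≡ 40. → (24, 40)
3A = (24, 40).
Next 2B:
Repeated addition: build up to 2B.
2B: tangent at (34, 20): λ = (3·34² + 38)/(2·20) ≡ 21/40. 40⁻¹ ≡ 40 (mod 41) since 40·40 = 1600 ≡ 1, so λ ≡ 21·40 ≡ 20.
  x = λ² - 34 - 34 = 400 - 68 ≡ 4; y = λ·(34 - 4) - 20 ≡ 6. → (4, 6)
2B = (4, 6).
Finally 3A + 2B:
(24, 40) + (4, 6). λ = (6 - 40)/(4 - 24) ≡ 7/21 mod 41. 21⁻¹ ≡ 2 (mod 41) since 21·2 = 42 ≡ 1, so λ ≡ 14.
  x = λ² - 24 - 4 = 196 - 28 ≡ 4; y = λ·(24 - 4) - 40 ≡ 35. → (4, 35)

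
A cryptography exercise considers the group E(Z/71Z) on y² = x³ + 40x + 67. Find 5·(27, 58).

(21, 21)

Write P = (27, 58).
Repeated addition: build up to 5P.
2P: tangent at (27, 58): λ = (3·27² + 40)/(2·58) ≡ 26/45. 45⁻¹ ≡ 30 (mod 71) since 45·30 = 1350 ≡ 1, so λ ≡ 26·30 ≡ 70.
  x = λ² - 27 - 27 = 4900 - 54 ≡ 18; y = λ·(27 - 18) - 58 ≡ 4. → (18, 4)
3P: (18, 4) + (27, 58). λ = (58 - 4)/(27 - 18) ≡ 54/9 mod 71. 9⁻¹ ≡ 8 (mod 71), so λ ≡ 6.
  x = λ² - 18 - 27 = 36 - 45 ≡ 62; y = λ·(18 - 62) - 4 ≡ 16. → (62, 16)
4P: (62, 16) + (27, 58). λ = (58 - 16)/(27 - 62) ≡ 42/36 mod 71. 36⁻¹ ≡ 2 (mod 71), so λ ≡ 13.
  x = λ² - 62 - 27 = 169 - 89 ≡ 9; y = λ·(62 - 9) - 16 ≡ 34. → (9, 34)
5P: (9, 34) + (27, 58). λ = (58 - 34)/(27 - 9) ≡ 24/18 mod 71. 18⁻¹ ≡ 4 (mod 71) since 18·4 = 72 ≡ 1, so λ ≡ 25.
  x = λ² - 9 - 27 = 625 - 36 ≡ 21; y = λ·(9 - 21) - 34 ≡ 21. → (21, 21)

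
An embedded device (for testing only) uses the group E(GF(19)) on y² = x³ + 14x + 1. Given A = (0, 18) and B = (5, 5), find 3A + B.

First 3A:
Repeated addition: build up to 3A.
2A: tangent at (0, 18): λ = (3·0² + 14)/(2·18) ≡ 14/17. 17⁻¹ ≡ 9 (mod 19), so λ ≡ 14·9 ≡ 12.
  x = λ² - 0 - 0 = 144 - 0 ≡ 11; y = λ·(0 - 11) - 18 ≡ 2. → (11, 2)
3A: (11, 2) + (0, 18). λ = (18 - 2)/(0 - 11) ≡ 16/8 mod 19. 8⁻¹ ≡ 12 (mod 19) since 8·12 = 96 ≡ 1, so λ ≡ 2.
  x = λ² - 11 - 0 = 4 - 11 ≡ 12; y = λ·(11 - 12) - 2 ≡ 15. → (12, 15)
3A = (12, 15).
Finally 3A + B:
(12, 15) + (5, 5). λ = (5 - 15)/(5 - 12) ≡ 9/12 mod 19. 12⁻¹ ≡ 8 (mod 19), so λ ≡ 15.
  x = λ² - 12 - 5 = 225 - 17 ≡ 18; y = λ·(12 - 18) - 15 ≡ 9. → (18, 9)

(18, 9)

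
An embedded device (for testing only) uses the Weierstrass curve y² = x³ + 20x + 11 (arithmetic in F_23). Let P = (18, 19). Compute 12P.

(18, 4)

Repeated addition: build up to 12P.
2P: tangent at (18, 19): λ = (3·18² + 20)/(2·19) ≡ 3/15. 15⁻¹ ≡ 20 (mod 23) since 15·20 = 300 ≡ 1, so λ ≡ 3·20 ≡ 14.
  x = λ² - 18 - 18 = 196 - 36 ≡ 22; y = λ·(18 - 22) - 19 ≡ 17. → (22, 17)
3P: (22, 17) + (18, 19). λ = (19 - 17)/(18 - 22) ≡ 2/19 mod 23. 19⁻¹ ≡ 17 (mod 23), so λ ≡ 11.
  x = λ² - 22 - 18 = 121 - 40 ≡ 12; y = λ·(22 - 12) - 17 ≡ 1. → (12, 1)
4P: (12, 1) + (18, 19). λ = (19 - 1)/(18 - 12) ≡ 18/6 mod 23. 6⁻¹ ≡ 4 (mod 23) since 6·4 = 24 ≡ 1, so λ ≡ 3.
  x = λ² - 12 - 18 = 9 - 30 ≡ 2; y = λ·(12 - 2) - 1 ≡ 6. → (2, 6)
5P: (2, 6) + (18, 19). λ = (19 - 6)/(18 - 2) ≡ 13/16 mod 23. 16⁻¹ ≡ 13 (mod 23), so λ ≡ 8.
  x = λ² - 2 - 18 = 64 - 20 ≡ 21; y = λ·(2 - 21) - 6 ≡ 3. → (21, 3)
6P: (21, 3) + (18, 19). λ = (19 - 3)/(18 - 21) ≡ 16/20 mod 23. 20⁻¹ ≡ 15 (mod 23), so λ ≡ 10.
  x = λ² - 21 - 18 = 100 - 39 ≡ 15; y = λ·(21 - 15) - 3 ≡ 11. → (15, 11)
7P: (15, 11) + (18, 19). λ = (19 - 11)/(18 - 15) ≡ 8/3 mod 23. 3⁻¹ ≡ 8 (mod 23) since 3·8 = 24 ≡ 1, so λ ≡ 18.
  x = λ² - 15 - 18 = 324 - 33 ≡ 15; y = λ·(15 - 15) - 11 ≡ 12. → (15, 12)
8P: (15, 12) + (18, 19). λ = (19 - 12)/(18 - 15) ≡ 7/3 mod 23. 3⁻¹ ≡ 8 (mod 23), so λ ≡ 10.
  x = λ² - 15 - 18 = 100 - 33 ≡ 21; y = λ·(15 - 21) - 12 ≡ 20. → (21, 20)
9P: (21, 20) + (18, 19). λ = (19 - 20)/(18 - 21) ≡ 22/20 mod 23. 20⁻¹ ≡ 15 (mod 23), so λ ≡ 8.
  x = λ² - 21 - 18 = 64 - 39 ≡ 2; y = λ·(21 - 2) - 20 ≡ 17. → (2, 17)
10P: (2, 17) + (18, 19). λ = (19 - 17)/(18 - 2) ≡ 2/16 mod 23. 16⁻¹ ≡ 13 (mod 23) since 16·13 = 208 ≡ 1, so λ ≡ 3.
  x = λ² - 2 - 18 = 9 - 20 ≡ 12; y = λ·(2 - 12) - 17 ≡ 22. → (12, 22)
11P: (12, 22) + (18, 19). λ = (19 - 22)/(18 - 12) ≡ 20/6 mod 23. 6⁻¹ ≡ 4 (mod 23), so λ ≡ 11.
  x = λ² - 12 - 18 = 121 - 30 ≡ 22; y = λ·(12 - 22) - 22 ≡ 6. → (22, 6)
12P: (22, 6) + (18, 19). λ = (19 - 6)/(18 - 22) ≡ 13/19 mod 23. 19⁻¹ ≡ 17 (mod 23), so λ ≡ 14.
  x = λ² - 22 - 18 = 196 - 40 ≡ 18; y = λ·(22 - 18) - 6 ≡ 4. → (18, 4)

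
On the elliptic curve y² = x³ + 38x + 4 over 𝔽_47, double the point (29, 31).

tangent at (29, 31): λ = (3·29² + 38)/(2·31) ≡ 23/15. 15⁻¹ ≡ 22 (mod 47), so λ ≡ 23·22 ≡ 36.
  x = λ² - 29 - 29 = 1296 - 58 ≡ 16; y = λ·(29 - 16) - 31 ≡ 14. → (16, 14)

(16, 14)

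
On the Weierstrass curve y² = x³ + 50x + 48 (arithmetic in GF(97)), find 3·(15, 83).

Write G = (15, 83).
Repeated addition: build up to 3G.
2G: tangent at (15, 83): λ = (3·15² + 50)/(2·83) ≡ 46/69. 69⁻¹ ≡ 45 (mod 97), so λ ≡ 46·45 ≡ 33.
  x = λ² - 15 - 15 = 1089 - 30 ≡ 89; y = λ·(15 - 89) - 83 ≡ 94. → (89, 94)
3G: (89, 94) + (15, 83). λ = (83 - 94)/(15 - 89) ≡ 86/23 mod 97. 23⁻¹ ≡ 38 (mod 97) since 23·38 = 874 ≡ 1, so λ ≡ 67.
  x = λ² - 89 - 15 = 4489 - 104 ≡ 20; y = λ·(89 - 20) - 94 ≡ 67. → (20, 67)

(20, 67)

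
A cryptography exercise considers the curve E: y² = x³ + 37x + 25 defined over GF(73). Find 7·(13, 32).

Write P = (13, 32).
Repeated addition: build up to 7P.
2P: tangent at (13, 32): λ = (3·13² + 37)/(2·32) ≡ 33/64. 64⁻¹ ≡ 8 (mod 73) since 64·8 = 512 ≡ 1, so λ ≡ 33·8 ≡ 45.
  x = λ² - 13 - 13 = 2025 - 26 ≡ 28; y = λ·(13 - 28) - 32 ≡ 23. → (28, 23)
3P: (28, 23) + (13, 32). λ = (32 - 23)/(13 - 28) ≡ 9/58 mod 73. 58⁻¹ ≡ 34 (mod 73) since 58·34 = 1972 ≡ 1, so λ ≡ 14.
  x = λ² - 28 - 13 = 196 - 41 ≡ 9; y = λ·(28 - 9) - 23 ≡ 24. → (9, 24)
4P: (9, 24) + (13, 32). λ = (32 - 24)/(13 - 9) ≡ 8/4 mod 73. 4⁻¹ ≡ 55 (mod 73), so λ ≡ 2.
  x = λ² - 9 - 13 = 4 - 22 ≡ 55; y = λ·(9 - 55) - 24 ≡ 30. → (55, 30)
5P: (55, 30) + (13, 32). λ = (32 - 30)/(13 - 55) ≡ 2/31 mod 73. 31⁻¹ ≡ 33 (mod 73) since 31·33 = 1023 ≡ 1, so λ ≡ 66.
  x = λ² - 55 - 13 = 4356 - 68 ≡ 54; y = λ·(55 - 54) - 30 ≡ 36. → (54, 36)
6P: (54, 36) + (13, 32). λ = (32 - 36)/(13 - 54) ≡ 69/32 mod 73. 32⁻¹ ≡ 16 (mod 73), so λ ≡ 9.
  x = λ² - 54 - 13 = 81 - 67 ≡ 14; y = λ·(54 - 14) - 36 ≡ 32. → (14, 32)
7P: (14, 32) + (13, 32). λ = (32 - 32)/(13 - 14) ≡ 0/72 mod 73. 72⁻¹ ≡ 72 (mod 73) since 72·72 = 5184 ≡ 1, so λ ≡ 0.
  x = λ² - 14 - 13 = 0 - 27 ≡ 46; y = λ·(14 - 46) - 32 ≡ 41. → (46, 41)

(46, 41)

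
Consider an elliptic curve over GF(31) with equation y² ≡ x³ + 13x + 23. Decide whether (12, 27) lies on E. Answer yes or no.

yes

y² = 27² ≡ 16; x³ + 13x + 23 = 1907 ≡ 16 (mod 31). 16 = 16.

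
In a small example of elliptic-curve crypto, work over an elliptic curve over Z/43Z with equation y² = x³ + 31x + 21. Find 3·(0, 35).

Write G = (0, 35).
Repeated addition: build up to 3G.
2G: tangent at (0, 35): λ = (3·0² + 31)/(2·35) ≡ 31/27. 27⁻¹ ≡ 8 (mod 43), so λ ≡ 31·8 ≡ 33.
  x = λ² - 0 - 0 = 1089 - 0 ≡ 14; y = λ·(0 - 14) - 35 ≡ 19. → (14, 19)
3G: (14, 19) + (0, 35). λ = (35 - 19)/(0 - 14) ≡ 16/29 mod 43. 29⁻¹ ≡ 3 (mod 43), so λ ≡ 5.
  x = λ² - 14 - 0 = 25 - 14 ≡ 11; y = λ·(14 - 11) - 19 ≡ 39. → (11, 39)

(11, 39)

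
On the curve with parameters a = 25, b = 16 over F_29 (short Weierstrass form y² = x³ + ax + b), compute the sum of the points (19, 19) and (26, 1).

(6, 18)

(19, 19) + (26, 1). λ = (1 - 19)/(26 - 19) ≡ 11/7 mod 29. 7⁻¹ ≡ 25 (mod 29) since 7·25 = 175 ≡ 1, so λ ≡ 14.
  x = λ² - 19 - 26 = 196 - 45 ≡ 6; y = λ·(19 - 6) - 19 ≡ 18. → (6, 18)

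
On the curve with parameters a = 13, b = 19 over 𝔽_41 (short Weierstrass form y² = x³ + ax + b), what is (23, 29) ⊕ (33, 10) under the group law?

(21, 0)

(23, 29) + (33, 10). λ = (10 - 29)/(33 - 23) ≡ 22/10 mod 41. 10⁻¹ ≡ 37 (mod 41) since 10·37 = 370 ≡ 1, so λ ≡ 35.
  x = λ² - 23 - 33 = 1225 - 56 ≡ 21; y = λ·(23 - 21) - 29 ≡ 0. → (21, 0)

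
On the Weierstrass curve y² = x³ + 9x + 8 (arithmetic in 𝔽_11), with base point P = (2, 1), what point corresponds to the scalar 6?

Repeated addition: build up to 6P.
2P: tangent at (2, 1): λ = (3·2² + 9)/(2·1) ≡ 10/2. 2⁻¹ ≡ 6 (mod 11), so λ ≡ 10·6 ≡ 5.
  x = λ² - 2 - 2 = 25 - 4 ≡ 10; y = λ·(2 - 10) - 1 ≡ 3. → (10, 3)
3P: (10, 3) + (2, 1). λ = (1 - 3)/(2 - 10) ≡ 9/3 mod 11. 3⁻¹ ≡ 4 (mod 11) since 3·4 = 12 ≡ 1, so λ ≡ 3.
  x = λ² - 10 - 2 = 9 - 12 ≡ 8; y = λ·(10 - 8) - 3 ≡ 3. → (8, 3)
4P: (8, 3) + (2, 1). λ = (1 - 3)/(2 - 8) ≡ 9/5 mod 11. 5⁻¹ ≡ 9 (mod 11) since 5·9 = 45 ≡ 1, so λ ≡ 4.
  x = λ² - 8 - 2 = 16 - 10 ≡ 6; y = λ·(8 - 6) - 3 ≡ 5. → (6, 5)
5P: (6, 5) + (2, 1). λ = (1 - 5)/(2 - 6) ≡ 7/7 mod 11. 7⁻¹ ≡ 8 (mod 11), so λ ≡ 1.
  x = λ² - 6 - 2 = 1 - 8 ≡ 4; y = λ·(6 - 4) - 5 ≡ 8. → (4, 8)
6P: (4, 8) + (2, 1). λ = (1 - 8)/(2 - 4) ≡ 4/9 mod 11. 9⁻¹ ≡ 5 (mod 11) since 9·5 = 45 ≡ 1, so λ ≡ 9.
  x = λ² - 4 - 2 = 81 - 6 ≡ 9; y = λ·(4 - 9) - 8 ≡ 2. → (9, 2)

(9, 2)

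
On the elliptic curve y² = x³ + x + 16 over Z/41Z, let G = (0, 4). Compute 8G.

Repeated addition: build up to 8G.
2G: tangent at (0, 4): λ = (3·0² + 1)/(2·4) ≡ 1/8. 8⁻¹ ≡ 36 (mod 41) since 8·36 = 288 ≡ 1, so λ ≡ 1·36 ≡ 36.
  x = λ² - 0 - 0 = 1296 - 0 ≡ 25; y = λ·(0 - 25) - 4 ≡ 39. → (25, 39)
3G: (25, 39) + (0, 4). λ = (4 - 39)/(0 - 25) ≡ 6/16 mod 41. 16⁻¹ ≡ 18 (mod 41) since 16·18 = 288 ≡ 1, so λ ≡ 26.
  x = λ² - 25 - 0 = 676 - 25 ≡ 36; y = λ·(25 - 36) - 39 ≡ 3. → (36, 3)
4G: (36, 3) + (0, 4). λ = (4 - 3)/(0 - 36) ≡ 1/5 mod 41. 5⁻¹ ≡ 33 (mod 41), so λ ≡ 33.
  x = λ² - 36 - 0 = 1089 - 36 ≡ 28; y = λ·(36 - 28) - 3 ≡ 15. → (28, 15)
5G: (28, 15) + (0, 4). λ = (4 - 15)/(0 - 28) ≡ 30/13 mod 41. 13⁻¹ ≡ 19 (mod 41), so λ ≡ 37.
  x = λ² - 28 - 0 = 1369 - 28 ≡ 29; y = λ·(28 - 29) - 15 ≡ 30. → (29, 30)
6G: (29, 30) + (0, 4). λ = (4 - 30)/(0 - 29) ≡ 15/12 mod 41. 12⁻¹ ≡ 24 (mod 41), so λ ≡ 32.
  x = λ² - 29 - 0 = 1024 - 29 ≡ 11; y = λ·(29 - 11) - 30 ≡ 13. → (11, 13)
7G: (11, 13) + (0, 4). λ = (4 - 13)/(0 - 11) ≡ 32/30 mod 41. 30⁻¹ ≡ 26 (mod 41), so λ ≡ 12.
  x = λ² - 11 - 0 = 144 - 11 ≡ 10; y = λ·(11 - 10) - 13 ≡ 40. → (10, 40)
8G: (10, 40) + (0, 4). λ = (4 - 40)/(0 - 10) ≡ 5/31 mod 41. 31⁻¹ ≡ 4 (mod 41) since 31·4 = 124 ≡ 1, so λ ≡ 20.
  x = λ² - 10 - 0 = 400 - 10 ≡ 21; y = λ·(10 - 21) - 40 ≡ 27. → (21, 27)

(21, 27)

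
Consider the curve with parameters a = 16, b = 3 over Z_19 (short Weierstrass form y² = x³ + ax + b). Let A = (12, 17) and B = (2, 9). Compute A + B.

(12, 17) + (2, 9). λ = (9 - 17)/(2 - 12) ≡ 11/9 mod 19. 9⁻¹ ≡ 17 (mod 19), so λ ≡ 16.
  x = λ² - 12 - 2 = 256 - 14 ≡ 14; y = λ·(12 - 14) - 17 ≡ 8. → (14, 8)

(14, 8)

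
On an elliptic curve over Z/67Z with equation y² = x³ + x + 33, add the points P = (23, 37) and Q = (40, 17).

(23, 37) + (40, 17). λ = (17 - 37)/(40 - 23) ≡ 47/17 mod 67. 17⁻¹ ≡ 4 (mod 67), so λ ≡ 54.
  x = λ² - 23 - 40 = 2916 - 63 ≡ 39; y = λ·(23 - 39) - 37 ≡ 37. → (39, 37)

(39, 37)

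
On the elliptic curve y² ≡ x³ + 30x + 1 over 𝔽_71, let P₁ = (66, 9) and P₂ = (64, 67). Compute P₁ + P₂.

(1, 23)

(66, 9) + (64, 67). λ = (67 - 9)/(64 - 66) ≡ 58/69 mod 71. 69⁻¹ ≡ 35 (mod 71), so λ ≡ 42.
  x = λ² - 66 - 64 = 1764 - 130 ≡ 1; y = λ·(66 - 1) - 9 ≡ 23. → (1, 23)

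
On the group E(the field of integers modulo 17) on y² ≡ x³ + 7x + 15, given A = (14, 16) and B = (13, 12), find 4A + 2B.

(6, 16)

First 4A:
Double-and-add on 4 = (100)₂. Start with A = (14, 16) for the leading 1-bit.
double: tangent at (14, 16): λ = (3·14² + 7)/(2·16) ≡ 0/15. 15⁻¹ ≡ 8 (mod 17) since 15·8 = 120 ≡ 1, so λ ≡ 0·8 ≡ 0.
  x = λ² - 14 - 14 = 0 - 28 ≡ 6; y = λ·(14 - 6) - 16 ≡ 1. → (6, 1)
double: tangent at (6, 1): λ = (3·6² + 7)/(2·1) ≡ 13/2. 2⁻¹ ≡ 9 (mod 17) since 2·9 = 18 ≡ 1, so λ ≡ 13·9 ≡ 15.
  x = λ² - 6 - 6 = 225 - 12 ≡ 9; y = λ·(6 - 9) - 1 ≡ 5. → (9, 5)
4A = (9, 5).
Next 2B:
Repeated addition: build up to 2B.
2B: tangent at (13, 12): λ = (3·13² + 7)/(2·12) ≡ 4/7. 7⁻¹ ≡ 5 (mod 17), so λ ≡ 4·5 ≡ 3.
  x = λ² - 13 - 13 = 9 - 26 ≡ 0; y = λ·(13 - 0) - 12 ≡ 10. → (0, 10)
2B = (0, 10).
Finally 4A + 2B:
(9, 5) + (0, 10). λ = (10 - 5)/(0 - 9) ≡ 5/8 mod 17. 8⁻¹ ≡ 15 (mod 17), so λ ≡ 7.
  x = λ² - 9 - 0 = 49 - 9 ≡ 6; y = λ·(9 - 6) - 5 ≡ 16. → (6, 16)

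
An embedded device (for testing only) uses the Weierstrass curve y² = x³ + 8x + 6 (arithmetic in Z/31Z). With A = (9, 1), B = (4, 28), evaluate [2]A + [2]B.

(9, 30)

First 2A:
Repeated addition: build up to 2A.
2A: tangent at (9, 1): λ = (3·9² + 8)/(2·1) ≡ 3/2. 2⁻¹ ≡ 16 (mod 31) since 2·16 = 32 ≡ 1, so λ ≡ 3·16 ≡ 17.
  x = λ² - 9 - 9 = 289 - 18 ≡ 23; y = λ·(9 - 23) - 1 ≡ 9. → (23, 9)
2A = (23, 9).
Next 2B:
Repeated addition: build up to 2B.
2B: tangent at (4, 28): λ = (3·4² + 8)/(2·28) ≡ 25/25. 25⁻¹ ≡ 5 (mod 31), so λ ≡ 25·5 ≡ 1.
  x = λ² - 4 - 4 = 1 - 8 ≡ 24; y = λ·(4 - 24) - 28 ≡ 14. → (24, 14)
2B = (24, 14).
Finally 2A + 2B:
(23, 9) + (24, 14). λ = (14 - 9)/(24 - 23) ≡ 5/1 mod 31. 1⁻¹ ≡ 1 (mod 31), so λ ≡ 5.
  x = λ² - 23 - 24 = 25 - 47 ≡ 9; y = λ·(23 - 9) - 9 ≡ 30. → (9, 30)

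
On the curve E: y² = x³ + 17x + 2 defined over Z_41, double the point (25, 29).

tangent at (25, 29): λ = (3·25² + 17)/(2·29) ≡ 6/17. 17⁻¹ ≡ 29 (mod 41), so λ ≡ 6·29 ≡ 10.
  x = λ² - 25 - 25 = 100 - 50 ≡ 9; y = λ·(25 - 9) - 29 ≡ 8. → (9, 8)

(9, 8)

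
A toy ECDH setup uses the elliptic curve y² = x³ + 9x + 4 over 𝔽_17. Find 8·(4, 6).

Write P = (4, 6).
Repeated addition: build up to 8P.
2P: tangent at (4, 6): λ = (3·4² + 9)/(2·6) ≡ 6/12. 12⁻¹ ≡ 10 (mod 17) since 12·10 = 120 ≡ 1, so λ ≡ 6·10 ≡ 9.
  x = λ² - 4 - 4 = 81 - 8 ≡ 5; y = λ·(4 - 5) - 6 ≡ 2. → (5, 2)
3P: (5, 2) + (4, 6). λ = (6 - 2)/(4 - 5) ≡ 4/16 mod 17. 16⁻¹ ≡ 16 (mod 17), so λ ≡ 13.
  x = λ² - 5 - 4 = 169 - 9 ≡ 7; y = λ·(5 - 7) - 2 ≡ 6. → (7, 6)
4P: (7, 6) + (4, 6). λ = (6 - 6)/(4 - 7) ≡ 0/14 mod 17. 14⁻¹ ≡ 11 (mod 17) since 14·11 = 154 ≡ 1, so λ ≡ 0.
  x = λ² - 7 - 4 = 0 - 11 ≡ 6; y = λ·(7 - 6) - 6 ≡ 11. → (6, 11)
5P: (6, 11) + (4, 6). λ = (6 - 11)/(4 - 6) ≡ 12/15 mod 17. 15⁻¹ ≡ 8 (mod 17) since 15·8 = 120 ≡ 1, so λ ≡ 11.
  x = λ² - 6 - 4 = 121 - 10 ≡ 9; y = λ·(6 - 9) - 11 ≡ 7. → (9, 7)
6P: (9, 7) + (4, 6). λ = (6 - 7)/(4 - 9) ≡ 16/12 mod 17. 12⁻¹ ≡ 10 (mod 17) since 12·10 = 120 ≡ 1, so λ ≡ 7.
  x = λ² - 9 - 4 = 49 - 13 ≡ 2; y = λ·(9 - 2) - 7 ≡ 8. → (2, 8)
7P: (2, 8) + (4, 6). λ = (6 - 8)/(4 - 2) ≡ 15/2 mod 17. 2⁻¹ ≡ 9 (mod 17) since 2·9 = 18 ≡ 1, so λ ≡ 16.
  x = λ² - 2 - 4 = 256 - 6 ≡ 12; y = λ·(2 - 12) - 8 ≡ 2. → (12, 2)
8P: (12, 2) + (4, 6). λ = (6 - 2)/(4 - 12) ≡ 4/9 mod 17. 9⁻¹ ≡ 2 (mod 17), so λ ≡ 8.
  x = λ² - 12 - 4 = 64 - 16 ≡ 14; y = λ·(12 - 14) - 2 ≡ 16. → (14, 16)

(14, 16)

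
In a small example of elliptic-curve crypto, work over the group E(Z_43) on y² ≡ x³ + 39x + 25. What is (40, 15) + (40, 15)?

(16, 12)

tangent at (40, 15): λ = (3·40² + 39)/(2·15) ≡ 23/30. 30⁻¹ ≡ 33 (mod 43), so λ ≡ 23·33 ≡ 28.
  x = λ² - 40 - 40 = 784 - 80 ≡ 16; y = λ·(40 - 16) - 15 ≡ 12. → (16, 12)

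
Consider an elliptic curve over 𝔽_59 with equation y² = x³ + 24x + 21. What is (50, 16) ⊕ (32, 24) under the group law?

(26, 52)

(50, 16) + (32, 24). λ = (24 - 16)/(32 - 50) ≡ 8/41 mod 59. 41⁻¹ ≡ 36 (mod 59), so λ ≡ 52.
  x = λ² - 50 - 32 = 2704 - 82 ≡ 26; y = λ·(50 - 26) - 16 ≡ 52. → (26, 52)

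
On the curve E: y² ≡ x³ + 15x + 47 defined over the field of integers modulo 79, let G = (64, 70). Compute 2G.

tangent at (64, 70): λ = (3·64² + 15)/(2·70) ≡ 58/61. 61⁻¹ ≡ 57 (mod 79), so λ ≡ 58·57 ≡ 67.
  x = λ² - 64 - 64 = 4489 - 128 ≡ 16; y = λ·(64 - 16) - 70 ≡ 65. → (16, 65)

(16, 65)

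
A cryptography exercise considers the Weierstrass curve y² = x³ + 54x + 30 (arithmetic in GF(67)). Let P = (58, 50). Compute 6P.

Repeated addition: build up to 6P.
2P: tangent at (58, 50): λ = (3·58² + 54)/(2·50) ≡ 29/33. 33⁻¹ ≡ 65 (mod 67), so λ ≡ 29·65 ≡ 9.
  x = λ² - 58 - 58 = 81 - 116 ≡ 32; y = λ·(58 - 32) - 50 ≡ 50. → (32, 50)
3P: (32, 50) + (58, 50). λ = (50 - 50)/(58 - 32) ≡ 0/26 mod 67. 26⁻¹ ≡ 49 (mod 67) since 26·49 = 1274 ≡ 1, so λ ≡ 0.
  x = λ² - 32 - 58 = 0 - 90 ≡ 44; y = λ·(32 - 44) - 50 ≡ 17. → (44, 17)
4P: (44, 17) + (58, 50). λ = (50 - 17)/(58 - 44) ≡ 33/14 mod 67. 14⁻¹ ≡ 24 (mod 67) since 14·24 = 336 ≡ 1, so λ ≡ 55.
  x = λ² - 44 - 58 = 3025 - 102 ≡ 42; y = λ·(44 - 42) - 17 ≡ 26. → (42, 26)
5P: (42, 26) + (58, 50). λ = (50 - 26)/(58 - 42) ≡ 24/16 mod 67. 16⁻¹ ≡ 21 (mod 67) since 16·21 = 336 ≡ 1, so λ ≡ 35.
  x = λ² - 42 - 58 = 1225 - 100 ≡ 53; y = λ·(42 - 53) - 26 ≡ 58. → (53, 58)
6P: (53, 58) + (58, 50). λ = (50 - 58)/(58 - 53) ≡ 59/5 mod 67. 5⁻¹ ≡ 27 (mod 67) since 5·27 = 135 ≡ 1, so λ ≡ 52.
  x = λ² - 53 - 58 = 2704 - 111 ≡ 47; y = λ·(53 - 47) - 58 ≡ 53. → (47, 53)

(47, 53)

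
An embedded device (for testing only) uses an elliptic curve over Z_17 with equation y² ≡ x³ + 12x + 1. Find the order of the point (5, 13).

2P: tangent at (5, 13): λ = (3·5² + 12)/(2·13) ≡ 2/9. 9⁻¹ ≡ 2 (mod 17), so λ ≡ 2·2 ≡ 4.
  x = λ² - 5 - 5 = 16 - 10 ≡ 6; y = λ·(5 - 6) - 13 ≡ 0. → (6, 0)
3P: (6, 0) + (5, 13). λ = (13 - 0)/(5 - 6) ≡ 13/16 mod 17. 16⁻¹ ≡ 16 (mod 17), so λ ≡ 4.
  x = λ² - 6 - 5 = 16 - 11 ≡ 5; y = λ·(6 - 5) - 0 ≡ 4. → (5, 4)
4P: (5, 4) + (5, 13): same x and y₁ ≡ -y₂, so the sum is 𝒪.
4P = 𝒪, so the order is 4.

4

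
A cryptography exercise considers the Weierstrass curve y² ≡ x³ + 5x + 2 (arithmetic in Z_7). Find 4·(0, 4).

(1, 1)

Write G = (0, 4).
Double-and-add on 4 = (100)₂. Start with G = (0, 4) for the leading 1-bit.
double: tangent at (0, 4): λ = (3·0² + 5)/(2·4) ≡ 5/1. 1⁻¹ ≡ 1 (mod 7) since 1·1 = 1 ≡ 1, so λ ≡ 5·1 ≡ 5.
  x = λ² - 0 - 0 = 25 - 0 ≡ 4; y = λ·(0 - 4) - 4 ≡ 4. → (4, 4)
double: tangent at (4, 4): λ = (3·4² + 5)/(2·4) ≡ 4/1. 1⁻¹ ≡ 1 (mod 7), so λ ≡ 4·1 ≡ 4.
  x = λ² - 4 - 4 = 16 - 8 ≡ 1; y = λ·(4 - 1) - 4 ≡ 1. → (1, 1)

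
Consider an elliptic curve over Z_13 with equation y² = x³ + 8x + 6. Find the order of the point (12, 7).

11

2P: tangent at (12, 7): λ = (3·12² + 8)/(2·7) ≡ 11/1. 1⁻¹ ≡ 1 (mod 13), so λ ≡ 11·1 ≡ 11.
  x = λ² - 12 - 12 = 121 - 24 ≡ 6; y = λ·(12 - 6) - 7 ≡ 7. → (6, 7)
3P: (6, 7) + (12, 7). λ = (7 - 7)/(12 - 6) ≡ 0/6 mod 13. 6⁻¹ ≡ 11 (mod 13) since 6·11 = 66 ≡ 1, so λ ≡ 0.
  x = λ² - 6 - 12 = 0 - 18 ≡ 8; y = λ·(6 - 8) - 7 ≡ 6. → (8, 6)
4P: (8, 6) + (12, 7). λ = (7 - 6)/(12 - 8) ≡ 1/4 mod 13. 4⁻¹ ≡ 10 (mod 13), so λ ≡ 10.
  x = λ² - 8 - 12 = 100 - 20 ≡ 2; y = λ·(8 - 2) - 6 ≡ 2. → (2, 2)
5P: (2, 2) + (12, 7). λ = (7 - 2)/(12 - 2) ≡ 5/10 mod 13. 10⁻¹ ≡ 4 (mod 13) since 10·4 = 40 ≡ 1, so λ ≡ 7.
  x = λ² - 2 - 12 = 49 - 14 ≡ 9; y = λ·(2 - 9) - 2 ≡ 1. → (9, 1)
6P: (9, 1) + (12, 7). λ = (7 - 1)/(12 - 9) ≡ 6/3 mod 13. 3⁻¹ ≡ 9 (mod 13) since 3·9 = 27 ≡ 1, so λ ≡ 2.
  x = λ² - 9 - 12 = 4 - 21 ≡ 9; y = λ·(9 - 9) - 1 ≡ 12. → (9, 12)
7P: (9, 12) + (12, 7). λ = (7 - 12)/(12 - 9) ≡ 8/3 mod 13. 3⁻¹ ≡ 9 (mod 13), so λ ≡ 7.
  x = λ² - 9 - 12 = 49 - 21 ≡ 2; y = λ·(9 - 2) - 12 ≡ 11. → (2, 11)
8P: (2, 11) + (12, 7). λ = (7 - 11)/(12 - 2) ≡ 9/10 mod 13. 10⁻¹ ≡ 4 (mod 13), so λ ≡ 10.
  x = λ² - 2 - 12 = 100 - 14 ≡ 8; y = λ·(2 - 8) - 11 ≡ 7. → (8, 7)
9P: (8, 7) + (12, 7). λ = (7 - 7)/(12 - 8) ≡ 0/4 mod 13. 4⁻¹ ≡ 10 (mod 13) since 4·10 = 40 ≡ 1, so λ ≡ 0.
  x = λ² - 8 - 12 = 0 - 20 ≡ 6; y = λ·(8 - 6) - 7 ≡ 6. → (6, 6)
10P: (6, 6) + (12, 7). λ = (7 - 6)/(12 - 6) ≡ 1/6 mod 13. 6⁻¹ ≡ 11 (mod 13), so λ ≡ 11.
  x = λ² - 6 - 12 = 121 - 18 ≡ 12; y = λ·(6 - 12) - 6 ≡ 6. → (12, 6)
11P: (12, 6) + (12, 7): same x and y₁ ≡ -y₂, so the sum is ∞.
11P = ∞, so the order is 11.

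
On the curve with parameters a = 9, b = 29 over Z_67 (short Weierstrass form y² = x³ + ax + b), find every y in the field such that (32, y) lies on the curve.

11, 56

x³ + 9x + 29 = 33085 ≡ 54 (mod 67).
Square roots of 54 mod 67: 11 and 56 (since 11² = 121 ≡ 54).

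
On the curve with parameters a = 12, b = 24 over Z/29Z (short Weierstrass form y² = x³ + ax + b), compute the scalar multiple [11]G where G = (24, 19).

(6, 14)

Double-and-add on 11 = (1011)₂. Start with G = (24, 19) for the leading 1-bit.
double: tangent at (24, 19): λ = (3·24² + 12)/(2·19) ≡ 0/9. 9⁻¹ ≡ 13 (mod 29), so λ ≡ 0·13 ≡ 0.
  x = λ² - 24 - 24 = 0 - 48 ≡ 10; y = λ·(24 - 10) - 19 ≡ 10. → (10, 10)
double: tangent at (10, 10): λ = (3·10² + 12)/(2·10) ≡ 22/20. 20⁻¹ ≡ 16 (mod 29) since 20·16 = 320 ≡ 1, so λ ≡ 22·16 ≡ 4.
  x = λ² - 10 - 10 = 16 - 20 ≡ 25; y = λ·(10 - 25) - 10 ≡ 17. → (25, 17)
add G: (25, 17) + (24, 19). λ = (19 - 17)/(24 - 25) ≡ 2/28 mod 29. 28⁻¹ ≡ 28 (mod 29), so λ ≡ 27.
  x = λ² - 25 - 24 = 729 - 49 ≡ 13; y = λ·(25 - 13) - 17 ≡ 17. → (13, 17)
double: tangent at (13, 17): λ = (3·13² + 12)/(2·17) ≡ 26/5. 5⁻¹ ≡ 6 (mod 29) since 5·6 = 30 ≡ 1, so λ ≡ 26·6 ≡ 11.
  x = λ² - 13 - 13 = 121 - 26 ≡ 8; y = λ·(13 - 8) - 17 ≡ 9. → (8, 9)
add G: (8, 9) + (24, 19). λ = (19 - 9)/(24 - 8) ≡ 10/16 mod 29. 16⁻¹ ≡ 20 (mod 29), so λ ≡ 26.
  x = λ² - 8 - 24 = 676 - 32 ≡ 6; y = λ·(8 - 6) - 9 ≡ 14. → (6, 14)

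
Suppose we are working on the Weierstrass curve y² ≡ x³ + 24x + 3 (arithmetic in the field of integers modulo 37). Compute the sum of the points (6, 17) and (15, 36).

(20, 11)

(6, 17) + (15, 36). λ = (36 - 17)/(15 - 6) ≡ 19/9 mod 37. 9⁻¹ ≡ 33 (mod 37), so λ ≡ 35.
  x = λ² - 6 - 15 = 1225 - 21 ≡ 20; y = λ·(6 - 20) - 17 ≡ 11. → (20, 11)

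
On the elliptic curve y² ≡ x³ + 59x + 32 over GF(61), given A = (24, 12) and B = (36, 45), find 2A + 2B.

(20, 1)

First 2A:
Repeated addition: build up to 2A.
2A: tangent at (24, 12): λ = (3·24² + 59)/(2·12) ≡ 18/24. 24⁻¹ ≡ 28 (mod 61), so λ ≡ 18·28 ≡ 16.
  x = λ² - 24 - 24 = 256 - 48 ≡ 25; y = λ·(24 - 25) - 12 ≡ 33. → (25, 33)
2A = (25, 33).
Next 2B:
Repeated addition: build up to 2B.
2B: tangent at (36, 45): λ = (3·36² + 59)/(2·45) ≡ 43/29. 29⁻¹ ≡ 40 (mod 61) since 29·40 = 1160 ≡ 1, so λ ≡ 43·40 ≡ 12.
  x = λ² - 36 - 36 = 144 - 72 ≡ 11; y = λ·(36 - 11) - 45 ≡ 11. → (11, 11)
2B = (11, 11).
Finally 2A + 2B:
(25, 33) + (11, 11). λ = (11 - 33)/(11 - 25) ≡ 39/47 mod 61. 47⁻¹ ≡ 13 (mod 61) since 47·13 = 611 ≡ 1, so λ ≡ 19.
  x = λ² - 25 - 11 = 361 - 36 ≡ 20; y = λ·(25 - 20) - 33 ≡ 1. → (20, 1)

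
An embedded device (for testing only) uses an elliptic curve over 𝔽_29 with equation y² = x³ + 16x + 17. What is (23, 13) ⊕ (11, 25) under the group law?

(23, 13) + (11, 25). λ = (25 - 13)/(11 - 23) ≡ 12/17 mod 29. 17⁻¹ ≡ 12 (mod 29) since 17·12 = 204 ≡ 1, so λ ≡ 28.
  x = λ² - 23 - 11 = 784 - 34 ≡ 25; y = λ·(23 - 25) - 13 ≡ 18. → (25, 18)

(25, 18)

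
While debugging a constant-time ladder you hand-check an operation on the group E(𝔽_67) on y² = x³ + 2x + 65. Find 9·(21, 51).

(1, 1)

Write P = (21, 51).
Repeated addition: build up to 9P.
2P: tangent at (21, 51): λ = (3·21² + 2)/(2·51) ≡ 52/35. 35⁻¹ ≡ 23 (mod 67), so λ ≡ 52·23 ≡ 57.
  x = λ² - 21 - 21 = 3249 - 42 ≡ 58; y = λ·(21 - 58) - 51 ≡ 51. → (58, 51)
3P: (58, 51) + (21, 51). λ = (51 - 51)/(21 - 58) ≡ 0/30 mod 67. 30⁻¹ ≡ 38 (mod 67) since 30·38 = 1140 ≡ 1, so λ ≡ 0.
  x = λ² - 58 - 21 = 0 - 79 ≡ 55; y = λ·(58 - 55) - 51 ≡ 16. → (55, 16)
4P: (55, 16) + (21, 51). λ = (51 - 16)/(21 - 55) ≡ 35/33 mod 67. 33⁻¹ ≡ 65 (mod 67) since 33·65 = 2145 ≡ 1, so λ ≡ 64.
  x = λ² - 55 - 21 = 4096 - 76 ≡ 0; y = λ·(55 - 0) - 16 ≡ 20. → (0, 20)
5P: (0, 20) + (21, 51). λ = (51 - 20)/(21 - 0) ≡ 31/21 mod 67. 21⁻¹ ≡ 16 (mod 67), so λ ≡ 27.
  x = λ² - 0 - 21 = 729 - 21 ≡ 38; y = λ·(0 - 38) - 20 ≡ 26. → (38, 26)
6P: (38, 26) + (21, 51). λ = (51 - 26)/(21 - 38) ≡ 25/50 mod 67. 50⁻¹ ≡ 63 (mod 67), so λ ≡ 34.
  x = λ² - 38 - 21 = 1156 - 59 ≡ 25; y = λ·(38 - 25) - 26 ≡ 14. → (25, 14)
7P: (25, 14) + (21, 51). λ = (51 - 14)/(21 - 25) ≡ 37/63 mod 67. 63⁻¹ ≡ 50 (mod 67) since 63·50 = 3150 ≡ 1, so λ ≡ 41.
  x = λ² - 25 - 21 = 1681 - 46 ≡ 27; y = λ·(25 - 27) - 14 ≡ 38. → (27, 38)
8P: (27, 38) + (21, 51). λ = (51 - 38)/(21 - 27) ≡ 13/61 mod 67. 61⁻¹ ≡ 11 (mod 67) since 61·11 = 671 ≡ 1, so λ ≡ 9.
  x = λ² - 27 - 21 = 81 - 48 ≡ 33; y = λ·(27 - 33) - 38 ≡ 42. → (33, 42)
9P: (33, 42) + (21, 51). λ = (51 - 42)/(21 - 33) ≡ 9/55 mod 67. 55⁻¹ ≡ 39 (mod 67), so λ ≡ 16.
  x = λ² - 33 - 21 = 256 - 54 ≡ 1; y = λ·(33 - 1) - 42 ≡ 1. → (1, 1)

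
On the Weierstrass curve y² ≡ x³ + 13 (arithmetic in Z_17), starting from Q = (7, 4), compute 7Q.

(6, 5)

Repeated addition: build up to 7Q.
2Q: tangent at (7, 4): λ = (3·7² + 0)/(2·4) ≡ 11/8. 8⁻¹ ≡ 15 (mod 17) since 8·15 = 120 ≡ 1, so λ ≡ 11·15 ≡ 12.
  x = λ² - 7 - 7 = 144 - 14 ≡ 11; y = λ·(7 - 11) - 4 ≡ 16. → (11, 16)
3Q: (11, 16) + (7, 4). λ = (4 - 16)/(7 - 11) ≡ 5/13 mod 17. 13⁻¹ ≡ 4 (mod 17) since 13·4 = 52 ≡ 1, so λ ≡ 3.
  x = λ² - 11 - 7 = 9 - 18 ≡ 8; y = λ·(11 - 8) - 16 ≡ 10. → (8, 10)
4Q: (8, 10) + (7, 4). λ = (4 - 10)/(7 - 8) ≡ 11/16 mod 17. 16⁻¹ ≡ 16 (mod 17), so λ ≡ 6.
  x = λ² - 8 - 7 = 36 - 15 ≡ 4; y = λ·(8 - 4) - 10 ≡ 14. → (4, 14)
5Q: (4, 14) + (7, 4). λ = (4 - 14)/(7 - 4) ≡ 7/3 mod 17. 3⁻¹ ≡ 6 (mod 17) since 3·6 = 18 ≡ 1, so λ ≡ 8.
  x = λ² - 4 - 7 = 64 - 11 ≡ 2; y = λ·(4 - 2) - 14 ≡ 2. → (2, 2)
6Q: (2, 2) + (7, 4). λ = (4 - 2)/(7 - 2) ≡ 2/5 mod 17. 5⁻¹ ≡ 7 (mod 17) since 5·7 = 35 ≡ 1, so λ ≡ 14.
  x = λ² - 2 - 7 = 196 - 9 ≡ 0; y = λ·(2 - 0) - 2 ≡ 9. → (0, 9)
7Q: (0, 9) + (7, 4). λ = (4 - 9)/(7 - 0) ≡ 12/7 mod 17. 7⁻¹ ≡ 5 (mod 17), so λ ≡ 9.
  x = λ² - 0 - 7 = 81 - 7 ≡ 6; y = λ·(0 - 6) - 9 ≡ 5. → (6, 5)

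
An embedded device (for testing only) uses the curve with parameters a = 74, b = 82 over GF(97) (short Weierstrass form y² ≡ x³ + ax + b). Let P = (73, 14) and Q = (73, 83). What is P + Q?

O

The two points share x = 73 and their y-coordinates satisfy 14 + 83 ≡ 0 (mod 97), so they are inverses. Their sum is O.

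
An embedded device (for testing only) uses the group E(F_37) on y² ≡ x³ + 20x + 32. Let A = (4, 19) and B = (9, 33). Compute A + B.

(4, 19) + (9, 33). λ = (33 - 19)/(9 - 4) ≡ 14/5 mod 37. 5⁻¹ ≡ 15 (mod 37), so λ ≡ 25.
  x = λ² - 4 - 9 = 625 - 13 ≡ 20; y = λ·(4 - 20) - 19 ≡ 25. → (20, 25)

(20, 25)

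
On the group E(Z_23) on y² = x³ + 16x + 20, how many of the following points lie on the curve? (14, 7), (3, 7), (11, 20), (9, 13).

2

(14, 7): 7² ≡ 3, rhs ≡ 21 → off.
(3, 7): 7² ≡ 3, rhs ≡ 3 → on.
(11, 20): 20² ≡ 9, rhs ≡ 9 → on.
(9, 13): 13² ≡ 8, rhs ≡ 19 → off.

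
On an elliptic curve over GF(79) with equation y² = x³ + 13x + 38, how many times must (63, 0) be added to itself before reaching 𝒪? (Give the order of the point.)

2

2P: (63, 0) + (63, 0): same x and y₁ ≡ -y₂, so the sum is 𝒪.
2P = 𝒪, so the order is 2.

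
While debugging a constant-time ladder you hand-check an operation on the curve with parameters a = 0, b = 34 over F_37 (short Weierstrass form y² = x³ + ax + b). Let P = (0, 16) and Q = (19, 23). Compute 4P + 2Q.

First 4P:
Repeated addition: build up to 4P.
2P: tangent at (0, 16): λ = (3·0² + 0)/(2·16) ≡ 0/32. 32⁻¹ ≡ 22 (mod 37), so λ ≡ 0·22 ≡ 0.
  x = λ² - 0 - 0 = 0 - 0 ≡ 0; y = λ·(0 - 0) - 16 ≡ 21. → (0, 21)
3P: (0, 21) + (0, 16): same x and y₁ ≡ -y₂, so the sum is 𝒪.
4P: 𝒪 + (0, 16) = (0, 16) (identity).
4P = (0, 16).
Next 2Q:
Repeated addition: build up to 2Q.
2Q: tangent at (19, 23): λ = (3·19² + 0)/(2·23) ≡ 10/9. 9⁻¹ ≡ 33 (mod 37), so λ ≡ 10·33 ≡ 34.
  x = λ² - 19 - 19 = 1156 - 38 ≡ 8; y = λ·(19 - 8) - 23 ≡ 18. → (8, 18)
2Q = (8, 18).
Finally 4P + 2Q:
(0, 16) + (8, 18). λ = (18 - 16)/(8 - 0) ≡ 2/8 mod 37. 8⁻¹ ≡ 14 (mod 37), so λ ≡ 28.
  x = λ² - 0 - 8 = 784 - 8 ≡ 36; y = λ·(0 - 36) - 16 ≡ 12. → (36, 12)

(36, 12)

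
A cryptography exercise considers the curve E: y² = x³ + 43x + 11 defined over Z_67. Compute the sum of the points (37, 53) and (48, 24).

(37, 53) + (48, 24). λ = (24 - 53)/(48 - 37) ≡ 38/11 mod 67. 11⁻¹ ≡ 61 (mod 67), so λ ≡ 40.
  x = λ² - 37 - 48 = 1600 - 85 ≡ 41; y = λ·(37 - 41) - 53 ≡ 55. → (41, 55)

(41, 55)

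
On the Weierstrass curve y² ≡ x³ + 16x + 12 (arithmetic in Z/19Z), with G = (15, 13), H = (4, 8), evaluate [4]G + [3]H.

(3, 7)

First 4G:
Double-and-add on 4 = (100)₂. Start with G = (15, 13) for the leading 1-bit.
double: tangent at (15, 13): λ = (3·15² + 16)/(2·13) ≡ 7/7. 7⁻¹ ≡ 11 (mod 19), so λ ≡ 7·11 ≡ 1.
  x = λ² - 15 - 15 = 1 - 30 ≡ 9; y = λ·(15 - 9) - 13 ≡ 12. → (9, 12)
double: tangent at (9, 12): λ = (3·9² + 16)/(2·12) ≡ 12/5. 5⁻¹ ≡ 4 (mod 19), so λ ≡ 12·4 ≡ 10.
  x = λ² - 9 - 9 = 100 - 18 ≡ 6; y = λ·(9 - 6) - 12 ≡ 18. → (6, 18)
4G = (6, 18).
Next 3H:
Repeated addition: build up to 3H.
2H: tangent at (4, 8): λ = (3·4² + 16)/(2·8) ≡ 7/16. 16⁻¹ ≡ 6 (mod 19), so λ ≡ 7·6 ≡ 4.
  x = λ² - 4 - 4 = 16 - 8 ≡ 8; y = λ·(4 - 8) - 8 ≡ 14. → (8, 14)
3H: (8, 14) + (4, 8). λ = (8 - 14)/(4 - 8) ≡ 13/15 mod 19. 15⁻¹ ≡ 14 (mod 19) since 15·14 = 210 ≡ 1, so λ ≡ 11.
  x = λ² - 8 - 4 = 121 - 12 ≡ 14; y = λ·(8 - 14) - 14 ≡ 15. → (14, 15)
3H = (14, 15).
Finally 4G + 3H:
(6, 18) + (14, 15). λ = (15 - 18)/(14 - 6) ≡ 16/8 mod 19. 8⁻¹ ≡ 12 (mod 19) since 8·12 = 96 ≡ 1, so λ ≡ 2.
  x = λ² - 6 - 14 = 4 - 20 ≡ 3; y = λ·(6 - 3) - 18 ≡ 7. → (3, 7)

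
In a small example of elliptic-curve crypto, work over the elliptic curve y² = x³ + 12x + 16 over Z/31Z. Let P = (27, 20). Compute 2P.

tangent at (27, 20): λ = (3·27² + 12)/(2·20) ≡ 29/9. 9⁻¹ ≡ 7 (mod 31), so λ ≡ 29·7 ≡ 17.
  x = λ² - 27 - 27 = 289 - 54 ≡ 18; y = λ·(27 - 18) - 20 ≡ 9. → (18, 9)

(18, 9)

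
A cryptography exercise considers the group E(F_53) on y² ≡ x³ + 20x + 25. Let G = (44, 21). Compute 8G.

Double-and-add on 8 = (1000)₂. Start with G = (44, 21) for the leading 1-bit.
double: tangent at (44, 21): λ = (3·44² + 20)/(2·21) ≡ 51/42. 42⁻¹ ≡ 24 (mod 53), so λ ≡ 51·24 ≡ 5.
  x = λ² - 44 - 44 = 25 - 88 ≡ 43; y = λ·(44 - 43) - 21 ≡ 37. → (43, 37)
double: tangent at (43, 37): λ = (3·43² + 20)/(2·37) ≡ 2/21. 21⁻¹ ≡ 48 (mod 53), so λ ≡ 2·48 ≡ 43.
  x = λ² - 43 - 43 = 1849 - 86 ≡ 14; y = λ·(43 - 14) - 37 ≡ 44. → (14, 44)
double: tangent at (14, 44): λ = (3·14² + 20)/(2·44) ≡ 25/35. 35⁻¹ ≡ 50 (mod 53), so λ ≡ 25·50 ≡ 31.
  x = λ² - 14 - 14 = 961 - 28 ≡ 32; y = λ·(14 - 32) - 44 ≡ 34. → (32, 34)

(32, 34)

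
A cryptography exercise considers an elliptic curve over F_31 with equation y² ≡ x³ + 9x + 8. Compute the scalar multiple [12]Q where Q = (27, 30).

Double-and-add on 12 = (1100)₂. Start with Q = (27, 30) for the leading 1-bit.
double: tangent at (27, 30): λ = (3·27² + 9)/(2·30) ≡ 26/29. 29⁻¹ ≡ 15 (mod 31), so λ ≡ 26·15 ≡ 18.
  x = λ² - 27 - 27 = 324 - 54 ≡ 22; y = λ·(27 - 22) - 30 ≡ 29. → (22, 29)
add Q: (22, 29) + (27, 30). λ = (30 - 29)/(27 - 22) ≡ 1/5 mod 31. 5⁻¹ ≡ 25 (mod 31), so λ ≡ 25.
  x = λ² - 22 - 27 = 625 - 49 ≡ 18; y = λ·(22 - 18) - 29 ≡ 9. → (18, 9)
double: tangent at (18, 9): λ = (3·18² + 9)/(2·9) ≡ 20/18. 18⁻¹ ≡ 19 (mod 31) since 18·19 = 342 ≡ 1, so λ ≡ 20·19 ≡ 8.
  x = λ² - 18 - 18 = 64 - 36 ≡ 28; y = λ·(18 - 28) - 9 ≡ 4. → (28, 4)
double: tangent at (28, 4): λ = (3·28² + 9)/(2·4) ≡ 5/8. 8⁻¹ ≡ 4 (mod 31) since 8·4 = 32 ≡ 1, so λ ≡ 5·4 ≡ 20.
  x = λ² - 28 - 28 = 400 - 56 ≡ 3; y = λ·(28 - 3) - 4 ≡ 0. → (3, 0)

(3, 0)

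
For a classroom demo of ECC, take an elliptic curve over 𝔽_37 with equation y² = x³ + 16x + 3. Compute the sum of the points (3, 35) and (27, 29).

(14, 14)

(3, 35) + (27, 29). λ = (29 - 35)/(27 - 3) ≡ 31/24 mod 37. 24⁻¹ ≡ 17 (mod 37) since 24·17 = 408 ≡ 1, so λ ≡ 9.
  x = λ² - 3 - 27 = 81 - 30 ≡ 14; y = λ·(3 - 14) - 35 ≡ 14. → (14, 14)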